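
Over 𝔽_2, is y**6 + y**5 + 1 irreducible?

Yes

Write g(y) = y**6 + y**5 + 1.
Check for roots in 𝔽_2: g(0) = 1; g(1) = 1.
No roots, so no linear factors.
Monic irreducibles of degree 2 over GF(2): y**2 + y + 1.
None of them divide g (all give nonzero remainder).
Monic irreducibles of degree 3 over GF(2): y**3 + y + 1, y**3 + y**2 + 1.
None of them divide g (all give nonzero remainder).
No irreducible factor of degree ≤ 3 exists, so g is irreducible over GF(2).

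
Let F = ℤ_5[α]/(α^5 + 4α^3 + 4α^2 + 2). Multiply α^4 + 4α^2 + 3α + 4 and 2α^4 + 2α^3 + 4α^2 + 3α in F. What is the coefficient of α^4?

Multiply in ℤ_5[α]: (α^4 + 4α^2 + 3α + 4)·(2α^4 + 2α^3 + 4α^2 + 3α) = 2α^8 + 2α^7 + 2α^6 + 2α^5 + 2α^3 + 2α.
Reduce using α^5 ≡ α^3 + α^2 + 3 (mod α^5 + 4α^3 + 4α^2 + 2).
Reduced: α^4 + 3α^3 + 2α^2 + 4α + 3.

1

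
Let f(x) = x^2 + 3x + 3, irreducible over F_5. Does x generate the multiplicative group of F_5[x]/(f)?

Yes

|GF(5^2)^×| = 5^2 − 1 = 24. Prime factorization: 24 = 2^3·3.
f is primitive ⇔ x has order 24 in GF(5)[x]/(f), i.e. x^(24/q) ≠ 1 for each prime q | 24.
x^(12) mod f = 4.
x^(8) mod f = x + 1.
None equal 1, so x has full order 24; f is primitive.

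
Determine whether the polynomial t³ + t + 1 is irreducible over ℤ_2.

Write m(t) = t³ + t + 1.
Check for roots in ℤ_2: m(0) = 1; m(1) = 1.
No roots. A degree-3 polynomial over a field with no linear factor is irreducible.

Yes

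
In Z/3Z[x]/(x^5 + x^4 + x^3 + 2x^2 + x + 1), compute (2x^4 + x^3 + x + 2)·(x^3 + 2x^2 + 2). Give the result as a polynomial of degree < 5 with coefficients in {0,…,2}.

x^4 + x^3 + 2x^2 + 2x + 1

Multiply in Z/3Z[x]: (2x^4 + x^3 + x + 2)·(x^3 + 2x^2 + 2) = 2x^7 + 2x^6 + 2x^5 + 2x^4 + x^2 + 2x + 1.
Reduce using x^5 ≡ 2x^4 + 2x^3 + x^2 + 2x + 2 (mod x^5 + x^4 + x^3 + 2x^2 + x + 1).
Reduced: x^4 + x^3 + 2x^2 + 2x + 1.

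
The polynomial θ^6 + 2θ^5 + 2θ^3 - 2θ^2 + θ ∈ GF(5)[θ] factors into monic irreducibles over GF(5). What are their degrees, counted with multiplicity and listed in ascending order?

1, 2, 3

Write g(θ) = θ^6 + 2θ^5 + 2θ^3 - 2θ^2 + θ.
Roots in GF(5): g(0) = 0 → root; g(1) = 4; g(2) = 3; g(3) = 4; g(4) = 4.
Linear factors from roots: (θ).
Complete factorization: g(θ) = (θ)·(θ^2 - 2θ - 1)·(θ^3 - θ^2 - θ - 1).
Factor degrees with multiplicity: 1 + 2 + 3 = 6.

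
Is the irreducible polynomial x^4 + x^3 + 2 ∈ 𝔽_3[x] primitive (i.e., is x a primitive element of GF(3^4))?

Yes

Write f(x) = x^4 + x^3 + 2.
|GF(3^4)^×| = 3^4 − 1 = 80. Prime factorization: 80 = 2^4·5.
f is primitive ⇔ x has order 80 in GF(3)[x]/(f), i.e. x^(80/q) ≠ 1 for each prime q | 80.
x^(40) mod f = 2.
x^(16) mod f = 2x^2 + 2x + 2.
None equal 1, so x has full order 80; f is primitive.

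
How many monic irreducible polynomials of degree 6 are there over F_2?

9

The number of monic irreducibles of degree 6 over GF(2) is (1/6)·Σ_{d∣6} μ(6/d) 2^d.
Divisors of 6: 1, 2, 3, 6; μ(6/d) for each: 1, -1, -1, 1.
Σ = 2^1 − 2^2 − 2^3 + 2^6 = 54.
N = 54/6 = 9.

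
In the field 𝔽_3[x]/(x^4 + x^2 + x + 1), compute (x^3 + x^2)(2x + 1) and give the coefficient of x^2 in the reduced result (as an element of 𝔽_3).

Multiply in 𝔽_3[x]: (x^3 + x^2)·(2x + 1) = 2x^4 + x^2.
Reduce using x^4 ≡ 2x^2 + 2x + 2 (mod x^4 + x^2 + x + 1).
Reduced: 2x^2 + x + 1.

2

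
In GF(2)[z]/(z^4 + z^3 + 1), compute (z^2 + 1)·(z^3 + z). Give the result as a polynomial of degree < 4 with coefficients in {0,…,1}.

Multiply in GF(2)[z]: (z^2 + 1)·(z^3 + z) = z^5 + z.
Reduce using z^4 ≡ z^3 + 1 (mod z^4 + z^3 + 1).
Reduced: z^3 + 1.

z^3 + 1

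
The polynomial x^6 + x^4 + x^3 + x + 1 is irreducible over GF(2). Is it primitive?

Write f(x) = x^6 + x^4 + x^3 + x + 1.
|GF(2^6)^×| = 2^6 − 1 = 63. Prime factorization: 63 = 3^2·7.
f is primitive ⇔ x has order 63 in GF(2)[x]/(f), i.e. x^(63/q) ≠ 1 for each prime q | 63.
x^(21) mod f = x^3 + x^2 + x.
x^(9) mod f = x^5 + x^4 + x^2 + 1.
None equal 1, so x has full order 63; f is primitive.

Yes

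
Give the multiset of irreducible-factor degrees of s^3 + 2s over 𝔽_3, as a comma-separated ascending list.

Write h(s) = s^3 + 2s.
Roots in 𝔽_3: h(0) = 0 → root; h(1) = 0 → root; h(2) = 0 → root.
Linear factors from roots: (s), (s + 2), (s + 1).
Complete factorization: h(s) = (s)·(s + 1)·(s + 2).
Factor degrees with multiplicity: 1 + 1 + 1 = 3.

1, 1, 1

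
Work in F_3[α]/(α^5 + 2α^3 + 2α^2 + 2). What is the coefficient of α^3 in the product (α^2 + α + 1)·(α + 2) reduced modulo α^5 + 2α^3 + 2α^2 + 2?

Multiply in F_3[α]: (α^2 + α + 1)·(α + 2) = α^3 + 2.
Reduced: α^3 + 2.

1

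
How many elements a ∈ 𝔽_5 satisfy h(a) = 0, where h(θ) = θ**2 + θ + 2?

0

Evaluate at each of the 5 elements of 𝔽_5:
h(0) = 2; h(1) = 4; h(2) = 3; h(3) = 4; h(4) = 2.
No element is a root.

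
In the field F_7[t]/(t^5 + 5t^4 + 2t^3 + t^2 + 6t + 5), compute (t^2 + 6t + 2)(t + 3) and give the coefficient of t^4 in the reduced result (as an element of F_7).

Multiply in F_7[t]: (t^2 + 6t + 2)·(t + 3) = t^3 + 2t^2 + 6t + 6.
Reduced: t^3 + 2t^2 + 6t + 6.

0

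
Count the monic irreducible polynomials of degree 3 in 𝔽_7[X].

112

x^(7^3) − x is the product of all monic irreducibles of degree dividing 3; Möbius inversion gives N = (1/3) Σ μ(3/d)·7^d.
Divisors of 3: 1, 3; μ(3/d) for each: -1, 1.
Σ = − 7^1 + 7^3 = 336.
N = 336/3 = 112.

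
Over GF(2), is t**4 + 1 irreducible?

Write P(t) = t**4 + 1.
Check for roots in GF(2): P(0) = 1; P(1) = 0 → root.
P(1) = 0, so (t − 1) divides P(t); P is reducible.

No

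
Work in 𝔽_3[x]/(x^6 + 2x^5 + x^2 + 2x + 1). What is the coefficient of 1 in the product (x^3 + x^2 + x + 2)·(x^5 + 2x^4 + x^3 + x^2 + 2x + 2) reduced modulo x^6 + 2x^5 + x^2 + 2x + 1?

2

Multiply in 𝔽_3[x]: (x^3 + x^2 + x + 2)·(x^5 + 2x^4 + x^3 + x^2 + 2x + 2) = x^8 + x^6 + 2x^4 + x^3 + 1.
Reduce using x^6 ≡ x^5 + 2x^2 + x + 2 (mod x^6 + 2x^5 + x^2 + 2x + 1).
Reduced: 2x^5 + x^4 + x^3 + x^2 + x + 2.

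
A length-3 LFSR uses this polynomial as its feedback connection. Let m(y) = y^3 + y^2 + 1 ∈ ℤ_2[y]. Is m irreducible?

Yes

Check for roots in ℤ_2: m(0) = 1; m(1) = 1.
No roots. A degree-3 polynomial over a field with no linear factor is irreducible.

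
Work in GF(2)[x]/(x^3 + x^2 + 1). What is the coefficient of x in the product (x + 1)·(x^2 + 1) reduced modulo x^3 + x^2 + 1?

1

Multiply in GF(2)[x]: (x + 1)·(x^2 + 1) = x^3 + x^2 + x + 1.
Reduce using x^3 ≡ x^2 + 1 (mod x^3 + x^2 + 1).
Reduced: x.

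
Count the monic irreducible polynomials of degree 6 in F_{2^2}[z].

x^(4^6) − x is the product of all monic irreducibles of degree dividing 6; Möbius inversion gives N = (1/6) Σ μ(6/d)·4^d.
Divisors of 6: 1, 2, 3, 6; μ(6/d) for each: 1, -1, -1, 1.
Σ = 4^1 − 4^2 − 4^3 + 4^6 = 4020.
N = 4020/6 = 670.

670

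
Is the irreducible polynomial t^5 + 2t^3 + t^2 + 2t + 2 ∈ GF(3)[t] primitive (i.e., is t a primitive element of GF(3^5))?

Write f(t) = t^5 + 2t^3 + t^2 + 2t + 2.
|GF(3^5)^×| = 3^5 − 1 = 242. Prime factorization: 242 = 2·11^2.
f is primitive ⇔ t has order 242 in GF(3)[t]/(f), i.e. t^(242/q) ≠ 1 for each prime q | 242.
t^(121) mod f = 1
t^(22) mod f = 1
Since t^(121) = 1, the order of t divides 121 < 242; not primitive.

No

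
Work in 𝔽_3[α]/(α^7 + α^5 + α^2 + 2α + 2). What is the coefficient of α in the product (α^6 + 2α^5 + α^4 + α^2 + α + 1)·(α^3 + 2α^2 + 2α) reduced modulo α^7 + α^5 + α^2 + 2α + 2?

0

Multiply in 𝔽_3[α]: (α^6 + 2α^5 + α^4 + α^2 + α + 1)·(α^3 + 2α^2 + 2α) = α^9 + α^8 + α^7 + 2α^3 + α^2 + 2α.
Reduce using α^7 ≡ 2α^5 + 2α^2 + α + 1 (mod α^7 + α^5 + α^2 + 2α + 2).
Reduced: 2α^6 + 2α^4 + 2α^3.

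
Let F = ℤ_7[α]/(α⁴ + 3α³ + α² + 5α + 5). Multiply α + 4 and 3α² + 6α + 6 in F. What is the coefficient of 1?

Multiply in ℤ_7[α]: (α + 4)·(3α² + 6α + 6) = 3α³ + 4α² + 2α + 3.
Reduced: 3α³ + 4α² + 2α + 3.

3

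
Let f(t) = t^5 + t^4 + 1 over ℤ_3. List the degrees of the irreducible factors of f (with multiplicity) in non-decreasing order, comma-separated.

1, 1, 3

Roots in ℤ_3: f(0) = 1; f(1) = 0 → root; f(2) = 1.
Linear factors from roots: (t + 2).
Complete factorization: f(t) = (t + 2)^2·(t^3 + 2t + 1).
Factor degrees with multiplicity: 1 + 1 + 3 = 5.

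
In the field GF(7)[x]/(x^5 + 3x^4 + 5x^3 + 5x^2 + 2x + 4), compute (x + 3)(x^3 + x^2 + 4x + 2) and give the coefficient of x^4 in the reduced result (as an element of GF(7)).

1

Multiply in GF(7)[x]: (x + 3)·(x^3 + x^2 + 4x + 2) = x^4 + 4x^3 + 6.
Reduced: x^4 + 4x^3 + 6.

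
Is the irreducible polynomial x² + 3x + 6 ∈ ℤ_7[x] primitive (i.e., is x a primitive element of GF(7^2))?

Write f(x) = x² + 3x + 6.
|GF(7^2)^×| = 7^2 − 1 = 48. Prime factorization: 48 = 2^4·3.
f is primitive ⇔ x has order 48 in GF(7)[x]/(f), i.e. x^(48/q) ≠ 1 for each prime q | 48.
x^(24) mod f = 6.
x^(16) mod f = 1
Since x^(16) = 1, the order of x divides 16 < 48; not primitive.

No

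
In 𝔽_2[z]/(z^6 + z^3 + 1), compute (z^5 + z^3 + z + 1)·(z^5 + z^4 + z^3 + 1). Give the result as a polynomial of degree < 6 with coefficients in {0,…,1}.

z^5 + z^4 + z

Multiply in 𝔽_2[z]: (z^5 + z^3 + z + 1)·(z^5 + z^4 + z^3 + 1) = z^10 + z^9 + z^7 + z^5 + z + 1.
Reduce using z^6 ≡ z^3 + 1 (mod z^6 + z^3 + 1).
Reduced: z^5 + z^4 + z.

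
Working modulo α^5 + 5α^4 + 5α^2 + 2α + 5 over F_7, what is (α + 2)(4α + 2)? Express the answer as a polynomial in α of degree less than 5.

4α^2 + 3α + 4

Multiply in F_7[α]: (α + 2)·(4α + 2) = 4α^2 + 3α + 4.
Reduced: 4α^2 + 3α + 4.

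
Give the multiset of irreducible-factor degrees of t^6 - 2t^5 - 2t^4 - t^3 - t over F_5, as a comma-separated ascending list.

Write h(t) = t^6 - 2t^5 - 2t^4 - t^3 - t.
Roots in F_5: h(0) = 0 → root; h(1) = 0 → root; h(2) = 3; h(3) = 1; h(4) = 3.
Linear factors from roots: (t), (t - 1).
Complete factorization: h(t) = (t)·(t - 1)·(t^2 + 2t - 1)^2.
Factor degrees with multiplicity: 1 + 1 + 2 + 2 = 6.

1, 1, 2, 2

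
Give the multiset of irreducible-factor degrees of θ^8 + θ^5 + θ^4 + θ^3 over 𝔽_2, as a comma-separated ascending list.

1, 1, 1, 1, 1, 3

Write f(θ) = θ^8 + θ^5 + θ^4 + θ^3.
Roots in 𝔽_2: f(0) = 0 → root; f(1) = 0 → root.
Linear factors from roots: (θ), (θ + 1).
Complete factorization: f(θ) = (θ + 1)^2·(θ)^3·(θ^3 + θ + 1).
Factor degrees with multiplicity: 1 + 1 + 1 + 1 + 1 + 3 = 8.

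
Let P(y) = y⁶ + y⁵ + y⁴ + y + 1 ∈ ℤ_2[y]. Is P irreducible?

Yes

Check for roots in ℤ_2: P(0) = 1; P(1) = 1.
No roots, so no linear factors.
Monic irreducibles of degree 2 over GF(2): y² + y + 1.
None of them divide P (all give nonzero remainder).
Monic irreducibles of degree 3 over GF(2): y³ + y + 1, y³ + y² + 1.
None of them divide P (all give nonzero remainder).
No irreducible factor of degree ≤ 3 exists, so P is irreducible over GF(2).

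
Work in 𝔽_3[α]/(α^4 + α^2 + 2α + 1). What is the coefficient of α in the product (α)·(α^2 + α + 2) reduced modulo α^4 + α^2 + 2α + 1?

2

Multiply in 𝔽_3[α]: (α)·(α^2 + α + 2) = α^3 + α^2 + 2α.
Reduced: α^3 + α^2 + 2α.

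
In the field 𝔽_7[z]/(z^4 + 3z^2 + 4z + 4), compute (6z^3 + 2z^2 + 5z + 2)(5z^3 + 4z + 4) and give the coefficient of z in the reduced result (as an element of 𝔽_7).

5

Multiply in 𝔽_7[z]: (6z^3 + 2z^2 + 5z + 2)·(5z^3 + 4z + 4) = 2z^6 + 3z^5 + 1.
Reduce using z^4 ≡ 4z^2 + 3z + 3 (mod z^4 + 3z^2 + 4z + 4).
Reduced: 4z^3 + 5z^2 + 5z + 4.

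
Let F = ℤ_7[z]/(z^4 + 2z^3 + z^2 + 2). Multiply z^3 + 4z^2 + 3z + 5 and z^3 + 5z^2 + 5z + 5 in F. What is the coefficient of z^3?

5

Multiply in ℤ_7[z]: (z^3 + 4z^2 + 3z + 5)·(z^3 + 5z^2 + 5z + 5) = z^6 + 2z^5 + 3z^3 + 4z^2 + 5z + 4.
Reduce using z^4 ≡ 5z^3 + 6z^2 + 5 (mod z^4 + 2z^3 + z^2 + 2).
Reduced: 5z^3 + 3z^2 + 5z + 6.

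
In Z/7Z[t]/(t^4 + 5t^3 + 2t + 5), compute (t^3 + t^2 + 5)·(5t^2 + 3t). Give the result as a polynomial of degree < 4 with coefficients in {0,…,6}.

4t^3 + t^2 + 3t + 1

Multiply in Z/7Z[t]: (t^3 + t^2 + 5)·(5t^2 + 3t) = 5t^5 + t^4 + 3t^3 + 4t^2 + t.
Reduce using t^4 ≡ 2t^3 + 5t + 2 (mod t^4 + 5t^3 + 2t + 5).
Reduced: 4t^3 + t^2 + 3t + 1.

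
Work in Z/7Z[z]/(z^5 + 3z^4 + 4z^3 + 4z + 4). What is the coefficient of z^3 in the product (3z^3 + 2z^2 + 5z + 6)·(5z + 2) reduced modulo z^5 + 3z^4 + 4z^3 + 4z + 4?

Multiply in Z/7Z[z]: (3z^3 + 2z^2 + 5z + 6)·(5z + 2) = z^4 + 2z^3 + z^2 + 5z + 5.
Reduced: z^4 + 2z^3 + z^2 + 5z + 5.

2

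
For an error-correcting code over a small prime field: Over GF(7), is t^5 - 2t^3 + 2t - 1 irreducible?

No

Write m(t) = t^5 - 2t^3 + 2t - 1.
Check for roots in GF(7): m(0) = 6; m(1) = 0 → root; m(2) = 5; m(3) = 5; m(4) = 0 → root; m(5) = 0 → root; m(6) = 5.
m(1) = 0, so (t − 1) divides m(t); m is reducible.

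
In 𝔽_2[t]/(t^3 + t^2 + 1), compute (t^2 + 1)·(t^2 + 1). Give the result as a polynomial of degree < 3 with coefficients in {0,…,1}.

Multiply in 𝔽_2[t]: (t^2 + 1)·(t^2 + 1) = t^4 + 1.
Reduce using t^3 ≡ t^2 + 1 (mod t^3 + t^2 + 1).
Reduced: t^2 + t.

t^2 + t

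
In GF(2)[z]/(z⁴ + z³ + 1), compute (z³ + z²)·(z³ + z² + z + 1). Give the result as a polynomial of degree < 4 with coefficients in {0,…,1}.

z^3 + z + 1

Multiply in GF(2)[z]: (z³ + z²)·(z³ + z² + z + 1) = z⁶ + z².
Reduce using z⁴ ≡ z³ + 1 (mod z⁴ + z³ + 1).
Reduced: z³ + z + 1.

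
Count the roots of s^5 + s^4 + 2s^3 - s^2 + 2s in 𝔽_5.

Write f(s) = s^5 + s^4 + 2s^3 - s^2 + 2s.
Evaluate at each of the 5 elements of 𝔽_5:
f(0) = 0 → root; f(1) = 0 → root; f(2) = 4; f(3) = 0 → root; f(4) = 0 → root.
Roots: {0, 1, 3, 4}.

4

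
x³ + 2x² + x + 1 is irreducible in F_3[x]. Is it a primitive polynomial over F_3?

Yes

Write f(x) = x³ + 2x² + x + 1.
|GF(3^3)^×| = 3^3 − 1 = 26. Prime factorization: 26 = 2·13.
f is primitive ⇔ x has order 26 in GF(3)[x]/(f), i.e. x^(26/q) ≠ 1 for each prime q | 26.
x^(13) mod f = 2.
x^(2) mod f = x².
None equal 1, so x has full order 26; f is primitive.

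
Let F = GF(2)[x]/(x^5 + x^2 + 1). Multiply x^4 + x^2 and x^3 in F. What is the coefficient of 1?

Multiply in GF(2)[x]: (x^4 + x^2)·(x^3) = x^7 + x^5.
Reduce using x^5 ≡ x^2 + 1 (mod x^5 + x^2 + 1).
Reduced: x^4 + 1.

1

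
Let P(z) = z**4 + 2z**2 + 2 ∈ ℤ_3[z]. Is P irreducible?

Yes

Check for roots in ℤ_3: P(0) = 2; P(1) = 2; P(2) = 2.
No roots, so no linear factors.
Monic irreducibles of degree 2 over GF(3): z**2 + 1, z**2 + z + 2, z**2 + 2z + 2.
None of them divide P (all give nonzero remainder).
No irreducible factor of degree ≤ 2 exists, so P is irreducible over GF(3).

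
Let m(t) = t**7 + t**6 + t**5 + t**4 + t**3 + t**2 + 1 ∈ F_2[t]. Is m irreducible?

Yes

Check for roots in F_2: m(0) = 1; m(1) = 1.
No roots, so no linear factors.
Monic irreducibles of degree 2 over GF(2): t**2 + t + 1.
None of them divide m (all give nonzero remainder).
Monic irreducibles of degree 3 over GF(2): t**3 + t + 1, t**3 + t**2 + 1.
None of them divide m (all give nonzero remainder).
No irreducible factor of degree ≤ 3 exists, so m is irreducible over GF(2).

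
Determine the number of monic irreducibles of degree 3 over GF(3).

Gauss's count: N_{3}(3) = (1/3) Σ_{d|3} μ(3/d)·3^d.
Divisors of 3: 1, 3; μ(3/d) for each: -1, 1.
Σ = − 3^1 + 3^3 = 24.
N = 24/3 = 8.

8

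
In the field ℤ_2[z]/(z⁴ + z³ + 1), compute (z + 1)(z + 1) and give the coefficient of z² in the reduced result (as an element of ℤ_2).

1

Multiply in ℤ_2[z]: (z + 1)·(z + 1) = z² + 1.
Reduced: z² + 1.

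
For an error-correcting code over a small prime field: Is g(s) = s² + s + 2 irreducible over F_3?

Yes

Check for roots in F_3: g(0) = 2; g(1) = 1; g(2) = 2.
No roots. A degree-2 polynomial over a field with no linear factor is irreducible.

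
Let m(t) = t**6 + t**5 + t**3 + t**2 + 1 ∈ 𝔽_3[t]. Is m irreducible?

Check for roots in 𝔽_3: m(0) = 1; m(1) = 2; m(2) = 1.
No roots, so no linear factors.
Monic irreducibles of degree 2 over GF(3): t**2 + 1, t**2 + t - 1, t**2 - t - 1.
None of them divide m (all give nonzero remainder).
Degree-3 irreducible divisors: test the 8 monic irreducibles of degree 3 over GF(3).
None of them divide m (all give nonzero remainder).
No irreducible factor of degree ≤ 3 exists, so m is irreducible over GF(3).

Yes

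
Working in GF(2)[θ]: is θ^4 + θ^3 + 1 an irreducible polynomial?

Write g(θ) = θ^4 + θ^3 + 1.
Check for roots in GF(2): g(0) = 1; g(1) = 1.
No roots, so no linear factors.
Monic irreducibles of degree 2 over GF(2): θ^2 + θ + 1.
None of them divide g (all give nonzero remainder).
No irreducible factor of degree ≤ 2 exists, so g is irreducible over GF(2).

Yes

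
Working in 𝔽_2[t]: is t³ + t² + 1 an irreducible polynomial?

Write h(t) = t³ + t² + 1.
Check for roots in 𝔽_2: h(0) = 1; h(1) = 1.
No roots. A degree-3 polynomial over a field with no linear factor is irreducible.

Yes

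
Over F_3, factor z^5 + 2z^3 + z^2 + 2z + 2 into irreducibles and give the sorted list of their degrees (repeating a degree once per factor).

5

Write h(z) = z^5 + 2z^3 + z^2 + 2z + 2.
Roots in F_3: h(0) = 2; h(1) = 2; h(2) = 1.
Complete factorization: h(z) = (z^5 + 2z^3 + z^2 + 2z + 2).
Factor degrees with multiplicity: 5 = 5.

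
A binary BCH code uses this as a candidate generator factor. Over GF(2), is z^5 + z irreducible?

Write g(z) = z^5 + z.
Check for roots in GF(2): g(0) = 0 → root; g(1) = 0 → root.
g(0) = 0, so (z) divides g(z); g is reducible.

No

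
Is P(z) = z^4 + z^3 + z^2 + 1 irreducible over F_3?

Check for roots in F_3: P(0) = 1; P(1) = 1; P(2) = 2.
No roots, so no linear factors.
Monic irreducibles of degree 2 over GF(3): z^2 + 1, z^2 + z + 2, z^2 + 2z + 2.
None of them divide P (all give nonzero remainder).
No irreducible factor of degree ≤ 2 exists, so P is irreducible over GF(3).

Yes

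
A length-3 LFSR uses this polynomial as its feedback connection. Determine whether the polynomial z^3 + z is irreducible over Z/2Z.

No

Write g(z) = z^3 + z.
Check for roots in Z/2Z: g(0) = 0 → root; g(1) = 0 → root.
g(0) = 0, so (z) divides g(z); g is reducible.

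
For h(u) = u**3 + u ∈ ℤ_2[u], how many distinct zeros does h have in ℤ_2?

Evaluate at each of the 2 elements of ℤ_2:
h(0) = 0 → root; h(1) = 0 → root.
Roots: {0, 1}.

2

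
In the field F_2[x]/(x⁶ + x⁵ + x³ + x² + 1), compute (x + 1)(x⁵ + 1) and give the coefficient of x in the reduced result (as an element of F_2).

Multiply in F_2[x]: (x + 1)·(x⁵ + 1) = x⁶ + x⁵ + x + 1.
Reduce using x⁶ ≡ x⁵ + x³ + x² + 1 (mod x⁶ + x⁵ + x³ + x² + 1).
Reduced: x³ + x² + x.

1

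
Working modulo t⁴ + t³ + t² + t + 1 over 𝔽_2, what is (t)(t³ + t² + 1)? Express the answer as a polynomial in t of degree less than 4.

t^2 + 1

Multiply in 𝔽_2[t]: (t)·(t³ + t² + 1) = t⁴ + t³ + t.
Reduce using t⁴ ≡ t³ + t² + t + 1 (mod t⁴ + t³ + t² + t + 1).
Reduced: t² + 1.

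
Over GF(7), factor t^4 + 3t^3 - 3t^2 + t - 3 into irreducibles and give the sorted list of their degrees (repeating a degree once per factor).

Write f(t) = t^4 + 3t^3 - 3t^2 + t - 3.
Complete factorization: f(t) = (t^2 + t - 1)·(t^2 + 2t + 3).
Factor degrees with multiplicity: 2 + 2 = 4.

2, 2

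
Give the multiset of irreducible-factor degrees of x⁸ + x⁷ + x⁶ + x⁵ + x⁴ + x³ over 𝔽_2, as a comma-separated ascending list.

Write g(x) = x⁸ + x⁷ + x⁶ + x⁵ + x⁴ + x³.
Roots in 𝔽_2: g(0) = 0 → root; g(1) = 0 → root.
Linear factors from roots: (x), (x + 1).
Complete factorization: g(x) = (x + 1)·(x)^3·(x² + x + 1)^2.
Factor degrees with multiplicity: 1 + 1 + 1 + 1 + 2 + 2 = 8.

1, 1, 1, 1, 2, 2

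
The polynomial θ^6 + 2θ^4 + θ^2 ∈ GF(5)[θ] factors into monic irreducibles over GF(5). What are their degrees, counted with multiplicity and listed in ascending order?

Write h(θ) = θ^6 + 2θ^4 + θ^2.
Roots in GF(5): h(0) = 0 → root; h(1) = 4; h(2) = 0 → root; h(3) = 0 → root; h(4) = 4.
Linear factors from roots: (θ), (θ + 3), (θ + 2).
Complete factorization: h(θ) = (θ)^2·(θ + 2)^2·(θ + 3)^2.
Factor degrees with multiplicity: 1 + 1 + 1 + 1 + 1 + 1 = 6.

1, 1, 1, 1, 1, 1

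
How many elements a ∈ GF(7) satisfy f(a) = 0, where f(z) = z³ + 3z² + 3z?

3

Evaluate at each of the 7 elements of GF(7):
f(0) = 0 → root; f(1) = 0 → root; f(2) = 5; f(3) = 0 → root; f(4) = 5; f(5) = 5; f(6) = 6.
Roots: {0, 1, 3}.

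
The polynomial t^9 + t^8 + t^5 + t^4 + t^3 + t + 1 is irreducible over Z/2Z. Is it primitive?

Write f(t) = t^9 + t^8 + t^5 + t^4 + t^3 + t + 1.
|GF(2^9)^×| = 2^9 − 1 = 511. Prime factorization: 511 = 7·73.
f is primitive ⇔ t has order 511 in GF(2)[t]/(f), i.e. t^(511/q) ≠ 1 for each prime q | 511.
t^(73) mod f = t^8 + t^7 + t^5 + t^3 + t^2.
t^(7) mod f = t^7.
None equal 1, so t has full order 511; f is primitive.

Yes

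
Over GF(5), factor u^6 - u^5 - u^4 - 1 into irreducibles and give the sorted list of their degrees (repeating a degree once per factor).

1, 1, 1, 3

Write f(u) = u^6 - u^5 - u^4 - 1.
Roots in GF(5): f(0) = 4; f(1) = 3; f(2) = 0 → root; f(3) = 4; f(4) = 0 → root.
Linear factors from roots: (u - 2), (u + 1).
Complete factorization: f(u) = (u + 1)·(u - 2)^2·(u^3 + 2u^2 + 1).
Factor degrees with multiplicity: 1 + 1 + 1 + 3 = 6.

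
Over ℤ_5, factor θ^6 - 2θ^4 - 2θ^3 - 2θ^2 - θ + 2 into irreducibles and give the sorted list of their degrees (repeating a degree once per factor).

6

Write g(θ) = θ^6 - 2θ^4 - 2θ^3 - 2θ^2 - θ + 2.
Roots in ℤ_5: g(0) = 2; g(1) = 1; g(2) = 3; g(3) = 4; g(4) = 2.
Complete factorization: g(θ) = (θ^6 - 2θ^4 - 2θ^3 - 2θ^2 - θ + 2).
Factor degrees with multiplicity: 6 = 6.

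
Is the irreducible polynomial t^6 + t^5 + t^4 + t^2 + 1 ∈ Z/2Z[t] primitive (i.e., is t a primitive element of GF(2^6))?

Write f(t) = t^6 + t^5 + t^4 + t^2 + 1.
|GF(2^6)^×| = 2^6 − 1 = 63. Prime factorization: 63 = 3^2·7.
f is primitive ⇔ t has order 63 in GF(2)[t]/(f), i.e. t^(63/q) ≠ 1 for each prime q | 63.
t^(21) mod f = 1
t^(9) mod f = t^3 + 1.
Since t^(21) = 1, the order of t divides 21 < 63; not primitive.

No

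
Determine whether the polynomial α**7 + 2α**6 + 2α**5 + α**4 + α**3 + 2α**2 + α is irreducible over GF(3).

Write h(α) = α**7 + 2α**6 + 2α**5 + α**4 + α**3 + 2α**2 + α.
Check for roots in GF(3): h(0) = 0 → root; h(1) = 1; h(2) = 0 → root.
h(0) = 0, so (α) divides h(α); h is reducible.

No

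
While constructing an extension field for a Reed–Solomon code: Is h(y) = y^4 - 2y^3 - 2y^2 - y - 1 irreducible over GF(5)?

No

Check for roots in GF(5): h(0) = 4; h(1) = 0 → root; h(2) = 4; h(3) = 0 → root; h(4) = 1.
h(1) = 0, so (y − 1) divides h(y); h is reducible.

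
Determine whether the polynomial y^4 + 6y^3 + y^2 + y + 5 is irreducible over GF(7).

Write h(y) = y^4 + 6y^3 + y^2 + y + 5.
Check for roots in GF(7): h(0) = 5; h(1) = 0 → root; h(2) = 5; h(3) = 1; h(4) = 0 → root; h(5) = 3; h(6) = 0 → root.
h(1) = 0, so (y − 1) divides h(y); h is reducible.

No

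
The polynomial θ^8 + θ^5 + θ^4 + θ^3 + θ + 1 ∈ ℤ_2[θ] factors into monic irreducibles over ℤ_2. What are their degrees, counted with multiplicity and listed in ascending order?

1, 2, 2, 3

Write f(θ) = θ^8 + θ^5 + θ^4 + θ^3 + θ + 1.
Roots in ℤ_2: f(0) = 1; f(1) = 0 → root.
Linear factors from roots: (θ + 1).
Complete factorization: f(θ) = (θ + 1)·(θ^2 + θ + 1)^2·(θ^3 + θ^2 + 1).
Factor degrees with multiplicity: 1 + 2 + 2 + 3 = 8.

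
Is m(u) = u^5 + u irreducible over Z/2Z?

Check for roots in Z/2Z: m(0) = 0 → root; m(1) = 0 → root.
m(0) = 0, so (u) divides m(u); m is reducible.

No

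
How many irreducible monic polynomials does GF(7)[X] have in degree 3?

112

By the necklace-counting formula, N_7(3) = (1/3) Σ_{d|3} μ(3/d)·7^d.
Divisors of 3: 1, 3; μ(3/d) for each: -1, 1.
Σ = − 7^1 + 7^3 = 336.
N = 336/3 = 112.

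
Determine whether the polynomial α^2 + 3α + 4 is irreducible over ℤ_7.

Write f(α) = α^2 + 3α + 4.
Check for roots in ℤ_7: f(0) = 4; f(1) = 1; f(2) = 0 → root; f(3) = 1; f(4) = 4; f(5) = 2; f(6) = 2.
f(2) = 0, so (α − 2) divides f(α); f is reducible.

No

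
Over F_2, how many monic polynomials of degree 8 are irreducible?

30

x^(2^8) − x is the product of all monic irreducibles of degree dividing 8; Möbius inversion gives N = (1/8) Σ μ(8/d)·2^d.
Divisors of 8: 1, 2, 4, 8; μ(8/d) for each: 0, 0, -1, 1.
Σ = − 2^4 + 2^8 = 240.
N = 240/8 = 30.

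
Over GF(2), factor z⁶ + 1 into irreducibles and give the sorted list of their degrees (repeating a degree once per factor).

1, 1, 2, 2

Write f(z) = z⁶ + 1.
Roots in GF(2): f(0) = 1; f(1) = 0 → root.
Linear factors from roots: (z + 1).
Complete factorization: f(z) = (z + 1)^2·(z² + z + 1)^2.
Factor degrees with multiplicity: 1 + 1 + 2 + 2 = 6.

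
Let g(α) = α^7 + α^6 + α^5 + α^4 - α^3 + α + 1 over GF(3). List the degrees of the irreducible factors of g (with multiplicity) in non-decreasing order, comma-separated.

Roots in GF(3): g(0) = 1; g(1) = 2; g(2) = 1.
Complete factorization: g(α) = (α^7 + α^6 + α^5 + α^4 - α^3 + α + 1).
Factor degrees with multiplicity: 7 = 7.

7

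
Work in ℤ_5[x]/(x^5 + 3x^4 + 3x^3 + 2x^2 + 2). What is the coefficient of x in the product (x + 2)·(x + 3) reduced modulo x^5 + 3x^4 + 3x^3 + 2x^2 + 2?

Multiply in ℤ_5[x]: (x + 2)·(x + 3) = x^2 + 1.
Reduced: x^2 + 1.

0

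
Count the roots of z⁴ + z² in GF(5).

Write f(z) = z⁴ + z².
Evaluate at each of the 5 elements of GF(5):
f(0) = 0 → root; f(1) = 2; f(2) = 0 → root; f(3) = 0 → root; f(4) = 2.
Roots: {0, 2, 3}.

3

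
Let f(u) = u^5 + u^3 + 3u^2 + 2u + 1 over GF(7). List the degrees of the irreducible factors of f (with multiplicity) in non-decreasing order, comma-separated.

Linear factors from roots: (u + 1).
Complete factorization: f(u) = (u + 1)·(u^2 + 2u + 3)·(u^2 - 3u - 2).
Factor degrees with multiplicity: 1 + 2 + 2 = 5.

1, 2, 2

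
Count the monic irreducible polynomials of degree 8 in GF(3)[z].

810

x^(3^8) − x is the product of all monic irreducibles of degree dividing 8; Möbius inversion gives N = (1/8) Σ μ(8/d)·3^d.
Divisors of 8: 1, 2, 4, 8; μ(8/d) for each: 0, 0, -1, 1.
Σ = − 3^4 + 3^8 = 6480.
N = 6480/8 = 810.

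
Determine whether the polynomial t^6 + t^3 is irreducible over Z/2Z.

No

Write m(t) = t^6 + t^3.
Check for roots in Z/2Z: m(0) = 0 → root; m(1) = 0 → root.
m(0) = 0, so (t) divides m(t); m is reducible.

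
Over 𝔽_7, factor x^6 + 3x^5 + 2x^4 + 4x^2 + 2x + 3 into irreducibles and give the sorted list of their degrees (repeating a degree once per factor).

6

Write h(x) = x^6 + 3x^5 + 2x^4 + 4x^2 + 2x + 3.
Complete factorization: h(x) = (x^6 + 3x^5 + 2x^4 + 4x^2 + 2x + 3).
Factor degrees with multiplicity: 6 = 6.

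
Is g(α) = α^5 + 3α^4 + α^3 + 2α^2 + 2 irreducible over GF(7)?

No

Check for roots in GF(7): g(0) = 2; g(1) = 2; g(2) = 0 → root; g(3) = 1; g(4) = 0 → root; g(5) = 4; g(6) = 5.
g(2) = 0, so (α − 2) divides g(α); g is reducible.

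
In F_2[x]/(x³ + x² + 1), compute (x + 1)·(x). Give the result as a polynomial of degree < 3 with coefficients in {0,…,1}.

Multiply in F_2[x]: (x + 1)·(x) = x² + x.
Reduced: x² + x.

x^2 + x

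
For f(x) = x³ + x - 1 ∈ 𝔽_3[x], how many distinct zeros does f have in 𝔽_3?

1

Evaluate at each of the 3 elements of 𝔽_3:
f(0) = 2; f(1) = 1; f(2) = 0 → root.
Roots: {2}.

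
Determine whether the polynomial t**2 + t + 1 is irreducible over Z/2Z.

Write h(t) = t**2 + t + 1.
Check for roots in Z/2Z: h(0) = 1; h(1) = 1.
No roots. A degree-2 polynomial over a field with no linear factor is irreducible.

Yes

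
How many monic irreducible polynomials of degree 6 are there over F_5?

Gauss's count: N_{5}(6) = (1/6) Σ_{d|6} μ(6/d)·5^d.
Divisors of 6: 1, 2, 3, 6; μ(6/d) for each: 1, -1, -1, 1.
Σ = 5^1 − 5^2 − 5^3 + 5^6 = 15480.
N = 15480/6 = 2580.

2580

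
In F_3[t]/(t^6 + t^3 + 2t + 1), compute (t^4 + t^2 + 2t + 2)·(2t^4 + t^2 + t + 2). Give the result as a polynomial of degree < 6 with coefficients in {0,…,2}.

t^4 + 2t^3 + t^2 + 1

Multiply in F_3[t]: (t^4 + t^2 + 2t + 2)·(2t^4 + t^2 + t + 2) = 2t^8 + 2t^5 + t^4 + 1.
Reduce using t^6 ≡ 2t^3 + t + 2 (mod t^6 + t^3 + 2t + 1).
Reduced: t^4 + 2t^3 + t^2 + 1.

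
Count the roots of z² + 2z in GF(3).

Write g(z) = z² + 2z.
Evaluate at each of the 3 elements of GF(3):
g(0) = 0 → root; g(1) = 0 → root; g(2) = 2.
Roots: {0, 1}.

2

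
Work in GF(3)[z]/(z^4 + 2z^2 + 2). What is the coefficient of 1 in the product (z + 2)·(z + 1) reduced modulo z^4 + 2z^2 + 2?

2

Multiply in GF(3)[z]: (z + 2)·(z + 1) = z^2 + 2.
Reduced: z^2 + 2.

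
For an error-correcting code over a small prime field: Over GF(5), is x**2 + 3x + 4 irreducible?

Write P(x) = x**2 + 3x + 4.
Check for roots in GF(5): P(0) = 4; P(1) = 3; P(2) = 4; P(3) = 2; P(4) = 2.
No roots. A degree-2 polynomial over a field with no linear factor is irreducible.

Yes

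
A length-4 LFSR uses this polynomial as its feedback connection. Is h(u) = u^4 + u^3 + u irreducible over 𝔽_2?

No

Check for roots in 𝔽_2: h(0) = 0 → root; h(1) = 1.
h(0) = 0, so (u) divides h(u); h is reducible.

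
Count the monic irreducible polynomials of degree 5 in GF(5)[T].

By the necklace-counting formula, N_5(5) = (1/5) Σ_{d|5} μ(5/d)·5^d.
Divisors of 5: 1, 5; μ(5/d) for each: -1, 1.
Σ = − 5^1 + 5^5 = 3120.
N = 3120/5 = 624.

624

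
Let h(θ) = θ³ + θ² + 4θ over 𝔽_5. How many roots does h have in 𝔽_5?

Evaluate at each of the 5 elements of 𝔽_5:
h(0) = 0 → root; h(1) = 1; h(2) = 0 → root; h(3) = 3; h(4) = 1.
Roots: {0, 2}.

2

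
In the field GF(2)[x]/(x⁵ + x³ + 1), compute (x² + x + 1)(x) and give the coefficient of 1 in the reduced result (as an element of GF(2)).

Multiply in GF(2)[x]: (x² + x + 1)·(x) = x³ + x² + x.
Reduced: x³ + x² + x.

0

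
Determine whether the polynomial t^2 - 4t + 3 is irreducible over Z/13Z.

No

Write g(t) = t^2 - 4t + 3.
Check each element of Z/13Z for a root: g(0)=3, g(1)=0, g(2)=12, g(3)=0, g(4)=3, g(5)=8, g(6)=2, g(7)=11, g(8)=9, g(9)=9, g(10)=11, g(11)=2, g(12)=8.
g(1) = 0, so (t − 1) divides g(t); g is reducible.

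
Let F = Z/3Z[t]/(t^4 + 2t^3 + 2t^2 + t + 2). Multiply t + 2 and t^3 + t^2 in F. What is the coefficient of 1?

1

Multiply in Z/3Z[t]: (t + 2)·(t^3 + t^2) = t^4 + 2t^2.
Reduce using t^4 ≡ t^3 + t^2 + 2t + 1 (mod t^4 + 2t^3 + 2t^2 + t + 2).
Reduced: t^3 + 2t + 1.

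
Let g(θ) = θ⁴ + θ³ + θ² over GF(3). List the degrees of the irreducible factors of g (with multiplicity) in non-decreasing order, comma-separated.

Roots in GF(3): g(0) = 0 → root; g(1) = 0 → root; g(2) = 1.
Linear factors from roots: (θ), (θ - 1).
Complete factorization: g(θ) = (θ)^2·(θ - 1)^2.
Factor degrees with multiplicity: 1 + 1 + 1 + 1 = 4.

1, 1, 1, 1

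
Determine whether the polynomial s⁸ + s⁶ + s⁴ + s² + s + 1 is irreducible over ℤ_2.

No

Write P(s) = s⁸ + s⁶ + s⁴ + s² + s + 1.
Check for roots in ℤ_2: P(0) = 1; P(1) = 0 → root.
P(1) = 0, so (s − 1) divides P(s); P is reducible.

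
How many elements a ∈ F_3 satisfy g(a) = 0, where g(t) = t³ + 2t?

Evaluate at each of the 3 elements of F_3:
g(0) = 0 → root; g(1) = 0 → root; g(2) = 0 → root.
Roots: {0, 1, 2}.

3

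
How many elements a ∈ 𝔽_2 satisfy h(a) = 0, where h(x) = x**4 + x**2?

2

Evaluate at each of the 2 elements of 𝔽_2:
h(0) = 0 → root; h(1) = 0 → root.
Roots: {0, 1}.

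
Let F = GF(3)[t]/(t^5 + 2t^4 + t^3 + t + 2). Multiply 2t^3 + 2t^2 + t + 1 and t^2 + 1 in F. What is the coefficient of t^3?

Multiply in GF(3)[t]: (2t^3 + 2t^2 + t + 1)·(t^2 + 1) = 2t^5 + 2t^4 + t + 1.
Reduce using t^5 ≡ t^4 + 2t^3 + 2t + 1 (mod t^5 + 2t^4 + t^3 + t + 2).
Reduced: t^4 + t^3 + 2t.

1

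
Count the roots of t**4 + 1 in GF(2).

Write h(t) = t**4 + 1.
Evaluate at each of the 2 elements of GF(2):
h(0) = 1; h(1) = 0 → root.
Roots: {1}.

1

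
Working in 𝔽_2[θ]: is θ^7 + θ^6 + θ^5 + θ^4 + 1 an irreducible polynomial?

Yes

Write h(θ) = θ^7 + θ^6 + θ^5 + θ^4 + 1.
Check for roots in 𝔽_2: h(0) = 1; h(1) = 1.
No roots, so no linear factors.
Monic irreducibles of degree 2 over GF(2): θ^2 + θ + 1.
None of them divide h (all give nonzero remainder).
Monic irreducibles of degree 3 over GF(2): θ^3 + θ + 1, θ^3 + θ^2 + 1.
None of them divide h (all give nonzero remainder).
No irreducible factor of degree ≤ 3 exists, so h is irreducible over GF(2).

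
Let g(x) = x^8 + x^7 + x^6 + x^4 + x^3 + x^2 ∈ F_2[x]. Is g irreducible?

Check for roots in F_2: g(0) = 0 → root; g(1) = 0 → root.
g(0) = 0, so (x) divides g(x); g is reducible.

No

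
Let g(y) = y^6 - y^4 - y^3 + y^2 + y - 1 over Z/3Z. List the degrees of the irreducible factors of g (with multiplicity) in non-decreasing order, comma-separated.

1, 1, 1, 3

Roots in Z/3Z: g(0) = 2; g(1) = 0 → root; g(2) = 0 → root.
Linear factors from roots: (y - 1), (y + 1).
Complete factorization: g(y) = (y - 1)·(y + 1)^2·(y^3 - y^2 + y + 1).
Factor degrees with multiplicity: 1 + 1 + 1 + 3 = 6.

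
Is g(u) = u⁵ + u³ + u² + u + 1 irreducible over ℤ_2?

Yes

Check for roots in ℤ_2: g(0) = 1; g(1) = 1.
No roots, so no linear factors.
Monic irreducibles of degree 2 over GF(2): u² + u + 1.
None of them divide g (all give nonzero remainder).
No irreducible factor of degree ≤ 2 exists, so g is irreducible over GF(2).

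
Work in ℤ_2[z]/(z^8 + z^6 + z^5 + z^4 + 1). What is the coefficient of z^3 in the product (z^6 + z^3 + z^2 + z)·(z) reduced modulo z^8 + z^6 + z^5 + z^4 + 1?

Multiply in ℤ_2[z]: (z^6 + z^3 + z^2 + z)·(z) = z^7 + z^4 + z^3 + z^2.
Reduced: z^7 + z^4 + z^3 + z^2.

1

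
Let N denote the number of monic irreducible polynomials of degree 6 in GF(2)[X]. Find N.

9

The number of monic irreducibles of degree 6 over GF(2) is (1/6)·Σ_{d∣6} μ(6/d) 2^d.
Divisors of 6: 1, 2, 3, 6; μ(6/d) for each: 1, -1, -1, 1.
Σ = 2^1 − 2^2 − 2^3 + 2^6 = 54.
N = 54/6 = 9.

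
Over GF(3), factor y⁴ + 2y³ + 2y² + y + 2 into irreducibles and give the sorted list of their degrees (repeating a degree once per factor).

Write f(y) = y⁴ + 2y³ + 2y² + y + 2.
Roots in GF(3): f(0) = 2; f(1) = 2; f(2) = 2.
Complete factorization: f(y) = (y⁴ + 2y³ + 2y² + y + 2).
Factor degrees with multiplicity: 4 = 4.

4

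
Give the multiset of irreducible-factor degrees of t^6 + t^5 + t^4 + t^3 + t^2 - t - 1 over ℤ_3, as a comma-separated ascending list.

1, 2, 3

Write g(t) = t^6 + t^5 + t^4 + t^3 + t^2 - t - 1.
Roots in ℤ_3: g(0) = 2; g(1) = 0 → root; g(2) = 1.
Linear factors from roots: (t - 1).
Complete factorization: g(t) = (t - 1)·(t^2 + t - 1)·(t^3 + t^2 - 1).
Factor degrees with multiplicity: 1 + 2 + 3 = 6.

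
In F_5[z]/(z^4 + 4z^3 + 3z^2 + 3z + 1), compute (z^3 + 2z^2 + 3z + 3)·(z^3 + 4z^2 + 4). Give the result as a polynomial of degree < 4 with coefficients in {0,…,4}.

3z^2 + 2

Multiply in F_5[z]: (z^3 + 2z^2 + 3z + 3)·(z^3 + 4z^2 + 4) = z^6 + z^5 + z^4 + 4z^3 + 2z + 2.
Reduce using z^4 ≡ z^3 + 2z^2 + 2z + 4 (mod z^4 + 4z^3 + 3z^2 + 3z + 1).
Reduced: 3z^2 + 2.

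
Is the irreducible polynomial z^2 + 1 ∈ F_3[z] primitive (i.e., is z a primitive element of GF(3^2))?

Write f(z) = z^2 + 1.
|GF(3^2)^×| = 3^2 − 1 = 8. Prime factorization: 8 = 2^3.
f is primitive ⇔ z has order 8 in GF(3)[z]/(f), i.e. z^(8/q) ≠ 1 for each prime q | 8.
z^(4) mod f = 1
Since z^(4) = 1, the order of z divides 4 < 8; not primitive.

No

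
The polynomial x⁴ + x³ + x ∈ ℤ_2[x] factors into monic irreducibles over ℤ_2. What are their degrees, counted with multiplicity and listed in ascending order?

1, 3

Write g(x) = x⁴ + x³ + x.
Roots in ℤ_2: g(0) = 0 → root; g(1) = 1.
Linear factors from roots: (x).
Complete factorization: g(x) = (x)·(x³ + x² + 1).
Factor degrees with multiplicity: 1 + 3 = 4.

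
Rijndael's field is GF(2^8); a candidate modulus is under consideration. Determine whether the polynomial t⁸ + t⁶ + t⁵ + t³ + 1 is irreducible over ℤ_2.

Write h(t) = t⁸ + t⁶ + t⁵ + t³ + 1.
Check for roots in ℤ_2: h(0) = 1; h(1) = 1.
No roots, so no linear factors.
Monic irreducibles of degree 2 over GF(2): t² + t + 1.
None of them divide h (all give nonzero remainder).
Monic irreducibles of degree 3 over GF(2): t³ + t + 1, t³ + t² + 1.
None of them divide h (all give nonzero remainder).
Monic irreducibles of degree 4 over GF(2): t⁴ + t + 1, t⁴ + t³ + 1, t⁴ + t³ + t² + t + 1.
None of them divide h (all give nonzero remainder).
No irreducible factor of degree ≤ 4 exists, so h is irreducible over GF(2).

Yes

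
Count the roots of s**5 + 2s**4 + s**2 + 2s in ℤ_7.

Write P(s) = s**5 + 2s**4 + s**2 + 2s.
Evaluate at each of the 7 elements of ℤ_7:
P(0) = 0 → root; P(1) = 6; P(2) = 2; P(3) = 0 → root; P(4) = 6; P(5) = 0 → root; P(6) = 0 → root.
Roots: {0, 3, 5, 6}.

4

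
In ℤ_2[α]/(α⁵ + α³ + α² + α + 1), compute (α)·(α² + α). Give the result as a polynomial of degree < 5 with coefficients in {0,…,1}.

α^3 + α^2

Multiply in ℤ_2[α]: (α)·(α² + α) = α³ + α².
Reduced: α³ + α².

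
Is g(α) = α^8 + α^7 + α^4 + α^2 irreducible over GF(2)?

No

Check for roots in GF(2): g(0) = 0 → root; g(1) = 0 → root.
g(0) = 0, so (α) divides g(α); g is reducible.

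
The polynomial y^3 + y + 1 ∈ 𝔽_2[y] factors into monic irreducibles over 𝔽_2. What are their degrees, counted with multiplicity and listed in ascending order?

Write h(y) = y^3 + y + 1.
Roots in 𝔽_2: h(0) = 1; h(1) = 1.
Complete factorization: h(y) = (y^3 + y + 1).
Factor degrees with multiplicity: 3 = 3.

3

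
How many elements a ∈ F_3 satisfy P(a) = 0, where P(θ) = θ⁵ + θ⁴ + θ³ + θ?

Evaluate at each of the 3 elements of F_3:
P(0) = 0 → root; P(1) = 1; P(2) = 1.
Roots: {0}.

1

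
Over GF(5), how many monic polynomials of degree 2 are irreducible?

10

By the necklace-counting formula, N_5(2) = (1/2) Σ_{d|2} μ(2/d)·5^d.
Divisors of 2: 1, 2; μ(2/d) for each: -1, 1.
Σ = − 5^1 + 5^2 = 20.
N = 20/2 = 10.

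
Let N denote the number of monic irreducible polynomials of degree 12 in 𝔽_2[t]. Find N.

335

Gauss's count: N_{2}(12) = (1/12) Σ_{d|12} μ(12/d)·2^d.
Divisors of 12: 1, 2, 3, 4, 6, 12; μ(12/d) for each: 0, 1, 0, -1, -1, 1.
Σ = 2^2 − 2^4 − 2^6 + 2^12 = 4020.
N = 4020/12 = 335.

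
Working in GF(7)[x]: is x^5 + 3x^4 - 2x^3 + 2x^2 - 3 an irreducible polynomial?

Write P(x) = x^5 + 3x^4 - 2x^3 + 2x^2 - 3.
Check for roots in GF(7): P(0) = 4; P(1) = 1; P(2) = 6; P(3) = 6; P(4) = 6; P(5) = 2; P(6) = 3.
No roots, so no linear factors.
Degree-2 irreducible divisors: test the 21 monic irreducibles of degree 2 over GF(7).
None of them divide P (all give nonzero remainder).
No irreducible factor of degree ≤ 2 exists, so P is irreducible over GF(7).

Yes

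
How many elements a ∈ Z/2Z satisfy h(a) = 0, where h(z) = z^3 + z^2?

2

Evaluate at each of the 2 elements of Z/2Z:
h(0) = 0 → root; h(1) = 0 → root.
Roots: {0, 1}.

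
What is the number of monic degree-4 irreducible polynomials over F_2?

Gauss's count: N_{2}(4) = (1/4) Σ_{d|4} μ(4/d)·2^d.
Divisors of 4: 1, 2, 4; μ(4/d) for each: 0, -1, 1.
Σ = − 2^2 + 2^4 = 12.
N = 12/4 = 3.

3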